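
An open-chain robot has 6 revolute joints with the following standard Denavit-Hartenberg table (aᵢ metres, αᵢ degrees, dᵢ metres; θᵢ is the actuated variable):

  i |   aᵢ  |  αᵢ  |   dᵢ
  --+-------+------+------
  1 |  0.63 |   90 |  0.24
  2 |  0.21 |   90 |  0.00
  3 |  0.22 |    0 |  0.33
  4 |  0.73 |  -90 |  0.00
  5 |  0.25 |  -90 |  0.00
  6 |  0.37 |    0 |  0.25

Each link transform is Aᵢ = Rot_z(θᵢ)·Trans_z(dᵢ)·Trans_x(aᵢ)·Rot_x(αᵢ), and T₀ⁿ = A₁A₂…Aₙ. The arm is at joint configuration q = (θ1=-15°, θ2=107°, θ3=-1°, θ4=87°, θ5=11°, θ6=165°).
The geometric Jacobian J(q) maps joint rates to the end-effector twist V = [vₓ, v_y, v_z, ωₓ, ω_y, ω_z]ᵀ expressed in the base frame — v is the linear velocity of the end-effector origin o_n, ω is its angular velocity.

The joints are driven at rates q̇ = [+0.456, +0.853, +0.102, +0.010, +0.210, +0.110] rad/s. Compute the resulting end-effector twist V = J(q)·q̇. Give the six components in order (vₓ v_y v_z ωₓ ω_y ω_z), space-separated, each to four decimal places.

o_n = [0.3996, -0.6920, 0.8117]
J₁: ẑ×o_n = [0.6920, 0.3996, -0.0000], ω = ẑ
J2: z=[-0.2588, -0.9659, 0.0000] o=[0.6085, -0.1631, 0.2400] → [-0.5523, 0.1480, -0.0649, -0.2588, -0.9659, 0.0000]
J3: z=[0.9237, -0.2475, 0.2924] o=[0.5492, -0.1472, 0.4408] → [0.0675, -0.3864, -0.5403, 0.9237, -0.2475, 0.2924]
J4: z=[0.9237, -0.2475, 0.2924] o=[0.7929, -0.2085, 0.7477] → [0.1255, -0.1742, -0.5439, 0.9237, -0.2475, 0.2924]
J5: z=[0.2637, -0.1429, -0.9540] o=[0.5901, -0.9080, 0.7964] → [0.2039, 0.1776, 0.0298, 0.2637, -0.1429, -0.9540]
J6: z=[-0.8537, 0.4258, -0.2997] o=[0.4778, -1.1314, 0.7988] → [0.1372, 0.0345, -0.3419, -0.8537, 0.4258, -0.2997]
V = J·q̇ = [-0.0895, 0.3084, -0.1473, -0.1559, -0.8348, 0.2554]

-0.0895 0.3084 -0.1473 -0.1559 -0.8348 0.2554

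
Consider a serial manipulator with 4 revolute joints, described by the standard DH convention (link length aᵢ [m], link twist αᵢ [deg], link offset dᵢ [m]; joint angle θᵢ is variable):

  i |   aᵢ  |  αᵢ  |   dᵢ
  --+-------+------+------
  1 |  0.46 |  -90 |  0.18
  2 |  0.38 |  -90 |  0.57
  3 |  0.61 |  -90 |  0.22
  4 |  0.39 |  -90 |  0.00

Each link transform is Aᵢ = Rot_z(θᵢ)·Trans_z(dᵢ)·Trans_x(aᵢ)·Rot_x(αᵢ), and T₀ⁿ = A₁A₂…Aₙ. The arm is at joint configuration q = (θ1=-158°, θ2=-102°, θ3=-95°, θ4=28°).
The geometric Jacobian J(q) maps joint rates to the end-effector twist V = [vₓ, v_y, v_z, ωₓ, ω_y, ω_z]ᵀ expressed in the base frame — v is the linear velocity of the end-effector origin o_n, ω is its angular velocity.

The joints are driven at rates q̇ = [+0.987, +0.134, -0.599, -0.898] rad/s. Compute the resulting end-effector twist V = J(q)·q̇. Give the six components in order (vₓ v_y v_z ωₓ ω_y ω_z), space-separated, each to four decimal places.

1.1649 -0.1147 -0.5033 0.3917 0.0981 -0.0126

o_n = [0.1669, -1.5727, 0.4780]
J₁: ẑ×o_n = [1.5727, 0.1669, -0.0000], ω = ẑ
J2: z=[0.3746, -0.9272, 0.0000] o=[-0.4265, -0.1723, 0.1800] → [-0.2763, -0.1116, 0.0256, 0.3746, -0.9272, 0.0000]
J3: z=[-0.9069, -0.3664, 0.2079] o=[-0.1397, -0.6712, 0.5517] → [0.2144, -0.0031, 0.9299, -0.9069, -0.3664, 0.2079]
J4: z=[0.2247, -0.0032, 0.9744] o=[-0.1219, -1.3194, 0.5454] → [0.2470, 0.2965, -0.0560, 0.2247, -0.0032, 0.9744]
V = J·q̇ = [1.1649, -0.1147, -0.5033, 0.3917, 0.0981, -0.0126]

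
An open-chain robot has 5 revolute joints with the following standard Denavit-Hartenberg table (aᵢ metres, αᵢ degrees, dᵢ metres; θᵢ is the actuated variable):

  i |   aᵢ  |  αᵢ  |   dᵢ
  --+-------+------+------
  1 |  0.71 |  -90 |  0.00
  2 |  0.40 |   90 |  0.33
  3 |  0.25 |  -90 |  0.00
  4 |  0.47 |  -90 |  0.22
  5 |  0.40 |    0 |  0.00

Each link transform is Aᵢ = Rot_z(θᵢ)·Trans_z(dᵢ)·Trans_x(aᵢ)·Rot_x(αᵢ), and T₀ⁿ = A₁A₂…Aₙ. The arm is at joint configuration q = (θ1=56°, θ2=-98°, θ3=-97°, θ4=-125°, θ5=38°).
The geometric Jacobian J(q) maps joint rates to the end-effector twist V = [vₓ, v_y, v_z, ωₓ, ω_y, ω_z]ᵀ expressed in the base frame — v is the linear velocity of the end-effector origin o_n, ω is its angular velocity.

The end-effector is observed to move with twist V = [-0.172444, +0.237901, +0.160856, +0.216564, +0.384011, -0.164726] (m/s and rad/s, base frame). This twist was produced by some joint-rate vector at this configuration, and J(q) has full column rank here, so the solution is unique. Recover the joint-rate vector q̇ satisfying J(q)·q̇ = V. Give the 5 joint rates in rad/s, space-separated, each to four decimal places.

o_n = [-0.4313, 0.3121, 0.3050]
J₁: ẑ×o_n = [-0.3121, -0.4313, 0.0000], ω = ẑ
J2: z=[-0.8290, 0.5592, 0.0000] o=[0.3970, 0.5886, 0.0000] → [0.1705, 0.2528, 0.6924, -0.8290, 0.5592, 0.0000]
J3: z=[-0.5538, -0.8210, -0.1392] o=[0.0923, 0.7270, 0.3961] → [0.0171, 0.0224, -0.2001, -0.5538, -0.8210, -0.1392]
J4: z=[0.0238, -0.1827, 0.9829] o=[0.3004, 0.5918, 0.3659] → [0.2860, -0.7177, -0.1403, 0.0238, -0.1827, 0.9829]
J5: z=[0.3642, -0.9140, -0.1787] o=[-0.1319, 0.3813, 0.5611] → [0.2218, 0.1468, -0.2988, 0.3642, -0.9140, -0.1787]
q̇ = J⁺·V = [0.2240, 0.0580, -0.4350, -0.4400, 0.0940]

0.2240 0.0580 -0.4350 -0.4400 0.0940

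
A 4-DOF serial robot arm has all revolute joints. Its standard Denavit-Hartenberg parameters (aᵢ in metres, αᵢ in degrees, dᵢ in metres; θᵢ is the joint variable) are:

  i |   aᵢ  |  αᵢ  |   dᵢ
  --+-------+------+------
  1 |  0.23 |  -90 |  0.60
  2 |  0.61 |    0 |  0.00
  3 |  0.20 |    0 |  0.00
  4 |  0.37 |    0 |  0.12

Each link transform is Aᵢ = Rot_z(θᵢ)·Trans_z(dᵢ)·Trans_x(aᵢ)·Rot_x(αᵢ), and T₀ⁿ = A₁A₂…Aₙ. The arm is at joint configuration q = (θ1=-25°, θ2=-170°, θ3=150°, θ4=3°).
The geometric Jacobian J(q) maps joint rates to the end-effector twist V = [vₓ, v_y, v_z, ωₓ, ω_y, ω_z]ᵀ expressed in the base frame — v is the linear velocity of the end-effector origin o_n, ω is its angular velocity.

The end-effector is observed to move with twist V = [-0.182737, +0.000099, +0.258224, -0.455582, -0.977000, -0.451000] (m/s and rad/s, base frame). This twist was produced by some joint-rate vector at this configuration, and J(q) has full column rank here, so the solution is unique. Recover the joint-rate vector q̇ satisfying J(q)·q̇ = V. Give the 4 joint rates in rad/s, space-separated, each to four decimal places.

o_n = [0.2057, 0.0365, 0.8825]
J₁: ẑ×o_n = [-0.0365, 0.2057, 0.0000], ω = ẑ
J2: z=[0.4226, 0.9063, 0.0000] o=[0.2085, -0.0972, 0.6000] → [0.2560, -0.1194, 0.0590, 0.4226, 0.9063, 0.0000]
J3: z=[0.4226, 0.9063, 0.0000] o=[-0.3360, 0.1567, 0.7059] → [0.1600, -0.0746, -0.5418, 0.4226, 0.9063, 0.0000]
J4: z=[0.4226, 0.9063, 0.0000] o=[-0.1657, 0.0773, 0.7743] → [0.0980, -0.0457, -0.3538, 0.4226, 0.9063, 0.0000]
q̇ = J⁺·V = [-0.4510, -0.4560, -0.3460, -0.2760]

-0.4510 -0.4560 -0.3460 -0.2760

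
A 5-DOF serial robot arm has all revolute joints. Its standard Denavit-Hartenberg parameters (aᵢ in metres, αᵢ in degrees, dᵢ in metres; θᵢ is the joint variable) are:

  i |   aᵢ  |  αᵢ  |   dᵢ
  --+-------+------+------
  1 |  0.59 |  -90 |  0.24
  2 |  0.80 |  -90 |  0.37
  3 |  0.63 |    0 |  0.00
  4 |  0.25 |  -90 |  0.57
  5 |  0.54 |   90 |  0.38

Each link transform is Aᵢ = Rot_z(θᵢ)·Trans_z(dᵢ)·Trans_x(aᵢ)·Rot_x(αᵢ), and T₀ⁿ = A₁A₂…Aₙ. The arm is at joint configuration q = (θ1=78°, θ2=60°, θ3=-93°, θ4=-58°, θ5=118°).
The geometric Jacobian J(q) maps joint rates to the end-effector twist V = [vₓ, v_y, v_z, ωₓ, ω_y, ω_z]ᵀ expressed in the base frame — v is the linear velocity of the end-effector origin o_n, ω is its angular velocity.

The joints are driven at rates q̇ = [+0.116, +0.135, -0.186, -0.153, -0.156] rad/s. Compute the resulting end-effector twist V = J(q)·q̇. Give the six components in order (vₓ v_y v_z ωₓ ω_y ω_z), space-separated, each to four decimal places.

-0.2833 -0.3333 0.2210 0.0546 0.2499 0.3510

o_n = [-1.0956, 1.2414, -0.6331]
J₁: ẑ×o_n = [-1.2414, -1.0956, 0.0000], ω = ẑ
J2: z=[-0.9781, 0.2079, 0.0000] o=[0.1227, 0.5771, 0.2400] → [-0.1815, -0.8540, -0.3964, -0.9781, 0.2079, 0.0000]
J3: z=[-0.1801, -0.8471, -0.5000] o=[-0.1561, 1.0453, -0.4528] → [0.2507, 0.4373, -0.8312, -0.1801, -0.8471, -0.5000]
J4: z=[-0.1801, -0.8471, -0.5000] o=[-0.7749, 1.1600, -0.4243] → [0.2176, 0.1228, -0.2864, -0.1801, -0.8471, -0.5000]
J5: z=[-0.8051, 0.4190, -0.4199] o=[-1.0188, 0.5954, -0.5199] → [0.2238, -0.0589, -0.4879, -0.8051, 0.4190, -0.4199]
V = J·q̇ = [-0.2833, -0.3333, 0.2210, 0.0546, 0.2499, 0.3510]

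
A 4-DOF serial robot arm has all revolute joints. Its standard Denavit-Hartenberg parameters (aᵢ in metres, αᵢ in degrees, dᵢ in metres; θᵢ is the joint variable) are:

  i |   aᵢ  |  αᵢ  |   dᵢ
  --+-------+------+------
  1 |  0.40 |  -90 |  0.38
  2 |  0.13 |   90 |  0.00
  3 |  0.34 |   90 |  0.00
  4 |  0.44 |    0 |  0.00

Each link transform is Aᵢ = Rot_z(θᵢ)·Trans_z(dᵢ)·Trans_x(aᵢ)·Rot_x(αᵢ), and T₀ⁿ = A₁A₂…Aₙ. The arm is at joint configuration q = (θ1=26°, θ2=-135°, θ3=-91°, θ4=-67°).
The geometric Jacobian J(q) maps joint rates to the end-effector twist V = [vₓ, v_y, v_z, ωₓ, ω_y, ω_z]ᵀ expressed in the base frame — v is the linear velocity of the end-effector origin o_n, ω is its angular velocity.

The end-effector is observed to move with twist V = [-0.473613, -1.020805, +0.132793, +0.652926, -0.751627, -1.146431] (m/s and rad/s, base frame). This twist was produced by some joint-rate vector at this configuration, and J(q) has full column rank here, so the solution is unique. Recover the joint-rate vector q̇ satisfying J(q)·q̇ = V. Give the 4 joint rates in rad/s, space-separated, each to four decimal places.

-0.9810 -0.9670 -0.0650 0.2990

o_n = [0.7644, -0.1967, 0.7520]
J₁: ẑ×o_n = [0.1967, 0.7644, -0.0000], ω = ẑ
J2: z=[-0.4384, 0.8988, 0.0000] o=[0.3595, 0.1753, 0.3800] → [0.3344, 0.1631, -0.2008, -0.4384, 0.8988, 0.0000]
J3: z=[-0.6355, -0.3100, -0.7071] o=[0.2769, 0.1351, 0.4719] → [-0.3214, -0.1667, 0.3619, -0.6355, -0.3100, -0.7071]
J4: z=[0.6278, 0.3256, -0.7070] o=[0.4297, -0.1687, 0.4677] → [0.0728, -0.4151, -0.1266, 0.6278, 0.3256, -0.7070]
q̇ = J⁺·V = [-0.9810, -0.9670, -0.0650, 0.2990]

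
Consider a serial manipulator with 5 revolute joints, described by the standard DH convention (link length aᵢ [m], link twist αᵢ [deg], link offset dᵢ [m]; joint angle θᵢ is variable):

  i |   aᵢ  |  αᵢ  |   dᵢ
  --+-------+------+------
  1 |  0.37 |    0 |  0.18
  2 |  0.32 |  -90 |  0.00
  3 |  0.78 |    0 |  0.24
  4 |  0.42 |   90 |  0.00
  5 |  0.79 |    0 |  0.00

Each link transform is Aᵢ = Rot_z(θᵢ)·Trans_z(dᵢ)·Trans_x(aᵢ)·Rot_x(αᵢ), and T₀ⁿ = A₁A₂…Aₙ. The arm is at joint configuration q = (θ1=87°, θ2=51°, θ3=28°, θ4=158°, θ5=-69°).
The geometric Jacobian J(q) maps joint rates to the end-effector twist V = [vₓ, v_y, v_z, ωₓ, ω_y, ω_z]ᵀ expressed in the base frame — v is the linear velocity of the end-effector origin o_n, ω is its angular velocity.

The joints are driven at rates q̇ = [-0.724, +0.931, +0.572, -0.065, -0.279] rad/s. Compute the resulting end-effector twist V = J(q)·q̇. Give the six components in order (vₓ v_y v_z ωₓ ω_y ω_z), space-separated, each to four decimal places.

o_n = [0.1223, 0.9463, -0.1127]
J₁: ẑ×o_n = [-0.9463, 0.1223, 0.0000], ω = ẑ
J2: z=[0.0000, 0.0000, 1.0000] o=[0.0194, 0.3695, 0.1800] → [-0.5768, 0.1030, 0.0000, 0.0000, 0.0000, 1.0000]
J3: z=[-0.6691, -0.7431, 0.0000] o=[-0.2184, 0.5836, 0.1800] → [0.2175, -0.1958, 0.0106, -0.6691, -0.7431, 0.0000]
J4: z=[-0.6691, -0.7431, 0.0000] o=[-0.8908, 0.8661, -0.1862] → [-0.0546, 0.0492, 0.6993, -0.6691, -0.7431, 0.0000]
J5: z=[0.0777, -0.0699, -0.9945] o=[-0.5804, 0.5866, -0.1423] → [0.3556, -0.7012, 0.0771, 0.0777, -0.0699, -0.9945]
V = J·q̇ = [0.1769, 0.0877, -0.0609, -0.3609, -0.3573, 0.4845]

0.1769 0.0877 -0.0609 -0.3609 -0.3573 0.4845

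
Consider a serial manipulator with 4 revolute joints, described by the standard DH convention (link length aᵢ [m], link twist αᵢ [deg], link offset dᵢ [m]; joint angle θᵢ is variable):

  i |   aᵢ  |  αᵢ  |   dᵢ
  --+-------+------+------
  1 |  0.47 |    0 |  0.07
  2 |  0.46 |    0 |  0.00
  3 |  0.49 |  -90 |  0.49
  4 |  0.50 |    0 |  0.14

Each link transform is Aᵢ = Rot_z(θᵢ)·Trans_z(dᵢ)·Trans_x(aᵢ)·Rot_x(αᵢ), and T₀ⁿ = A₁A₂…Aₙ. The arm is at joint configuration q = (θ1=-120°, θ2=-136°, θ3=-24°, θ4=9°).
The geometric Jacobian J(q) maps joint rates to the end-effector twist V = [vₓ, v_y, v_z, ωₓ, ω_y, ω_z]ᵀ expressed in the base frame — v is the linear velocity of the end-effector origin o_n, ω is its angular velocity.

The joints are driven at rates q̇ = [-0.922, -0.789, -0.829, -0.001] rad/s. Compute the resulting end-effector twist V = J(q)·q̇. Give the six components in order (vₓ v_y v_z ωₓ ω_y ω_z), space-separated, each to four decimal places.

o_n = [-0.3133, 1.0325, 0.4818]
J₁: ẑ×o_n = [-1.0325, -0.3133, 0.0000], ω = ẑ
J2: z=[0.0000, 0.0000, 1.0000] o=[-0.2350, -0.4070, 0.0700] → [-1.4395, -0.0783, 0.0000, 0.0000, 0.0000, 1.0000]
J3: z=[0.0000, 0.0000, 1.0000] o=[-0.3463, 0.0393, 0.0700] → [-0.9932, 0.0330, 0.0000, 0.0000, 0.0000, 1.0000]
J4: z=[-0.9848, 0.1736, 0.0000] o=[-0.2612, 0.5219, 0.5600] → [-0.0136, -0.0770, -0.4938, -0.9848, 0.1736, 0.0000]
V = J·q̇ = [2.9112, 0.3234, 0.0005, 0.0010, -0.0002, -2.5400]

2.9112 0.3234 0.0005 0.0010 -0.0002 -2.5400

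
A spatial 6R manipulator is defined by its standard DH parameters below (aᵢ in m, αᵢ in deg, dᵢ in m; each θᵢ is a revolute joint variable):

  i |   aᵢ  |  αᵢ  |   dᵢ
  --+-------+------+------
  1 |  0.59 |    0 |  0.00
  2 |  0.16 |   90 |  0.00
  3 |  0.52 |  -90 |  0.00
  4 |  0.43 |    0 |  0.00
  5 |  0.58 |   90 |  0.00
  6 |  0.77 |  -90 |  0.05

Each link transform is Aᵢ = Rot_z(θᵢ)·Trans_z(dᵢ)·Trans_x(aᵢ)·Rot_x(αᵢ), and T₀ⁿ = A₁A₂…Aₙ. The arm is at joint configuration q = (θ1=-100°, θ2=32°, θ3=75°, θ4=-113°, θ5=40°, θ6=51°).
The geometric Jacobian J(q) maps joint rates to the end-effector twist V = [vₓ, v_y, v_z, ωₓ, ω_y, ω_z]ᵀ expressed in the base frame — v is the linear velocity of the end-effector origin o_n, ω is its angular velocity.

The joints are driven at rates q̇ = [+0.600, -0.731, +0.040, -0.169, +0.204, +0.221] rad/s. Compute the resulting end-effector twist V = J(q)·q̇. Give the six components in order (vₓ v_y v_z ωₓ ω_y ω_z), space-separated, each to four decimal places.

o_n = [-1.5239, -0.8763, 0.7493]
J₁: ẑ×o_n = [0.8763, -1.5239, 0.0000], ω = ẑ
J2: z=[0.0000, 0.0000, 1.0000] o=[-0.1025, -0.5810, 0.0000] → [0.2952, -1.4214, 0.0000, 0.0000, 0.0000, 1.0000]
J3: z=[-0.9272, -0.3746, 0.0000] o=[-0.0425, -0.7294, 0.0000] → [-0.2807, 0.6948, -0.4187, -0.9272, -0.3746, 0.0000]
J4: z=[-0.3618, 0.8956, 0.2588] o=[0.0079, -0.8542, 0.5023] → [0.2270, -0.3071, 1.3798, -0.3618, 0.8956, 0.2588]
J5: z=[-0.3618, 0.8956, 0.2588] o=[-0.3754, -0.9621, 0.3400] → [0.3444, -0.1491, 0.9975, -0.3618, 0.8956, 0.2588]
J6: z=[-0.3638, 0.1200, -0.9237] o=[-0.8732, -1.2106, 0.5038] → [0.3383, 0.6903, -0.0436, -0.3638, 0.1200, -0.9237]
V = J·q̇ = [0.4054, 0.3266, -0.0561, -0.1302, 0.0429, -0.3261]

0.4054 0.3266 -0.0561 -0.1302 0.0429 -0.3261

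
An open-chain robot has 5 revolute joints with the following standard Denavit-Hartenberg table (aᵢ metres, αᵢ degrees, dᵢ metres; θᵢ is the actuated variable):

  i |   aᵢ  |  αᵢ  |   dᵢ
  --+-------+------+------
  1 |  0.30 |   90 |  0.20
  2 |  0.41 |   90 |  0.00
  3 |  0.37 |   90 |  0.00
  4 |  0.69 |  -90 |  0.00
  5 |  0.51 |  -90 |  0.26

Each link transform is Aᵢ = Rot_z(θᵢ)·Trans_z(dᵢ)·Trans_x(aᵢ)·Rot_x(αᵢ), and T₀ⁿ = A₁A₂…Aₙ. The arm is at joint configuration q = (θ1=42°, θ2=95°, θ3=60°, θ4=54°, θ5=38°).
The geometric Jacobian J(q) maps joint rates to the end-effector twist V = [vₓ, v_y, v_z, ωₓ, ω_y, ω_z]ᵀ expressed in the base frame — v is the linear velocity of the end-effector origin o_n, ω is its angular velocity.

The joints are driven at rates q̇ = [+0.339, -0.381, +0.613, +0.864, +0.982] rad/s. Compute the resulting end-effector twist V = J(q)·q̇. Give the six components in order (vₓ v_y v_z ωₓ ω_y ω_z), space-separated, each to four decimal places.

o_n = [1.5246, 0.2275, 0.8271]
J₁: ẑ×o_n = [-0.2275, 1.5246, 0.0000], ω = ẑ
J2: z=[0.6691, -0.7431, 0.0000] o=[0.2229, 0.2007, 0.2000] → [-0.4660, -0.4196, 0.9853, 0.6691, -0.7431, 0.0000]
J3: z=[0.7403, 0.6666, 0.0872] o=[0.1964, 0.1768, 0.6084] → [0.1413, -0.0461, -0.8478, 0.7403, 0.6666, 0.0872]
J4: z=[-0.3907, 0.3211, 0.8627] o=[0.3988, -0.0721, 0.7927] → [-0.2475, 0.9847, -0.4785, -0.3907, 0.3211, 0.8627]
J5: z=[-0.0075, 0.9361, -0.3517] o=[1.0340, 0.0272, 1.0434] → [-0.1320, -0.1742, -0.4608, -0.0075, 0.9361, -0.3517]
V = J·q̇ = [-0.1564, 1.3282, -1.7610, -0.1460, 1.8884, 0.7924]

-0.1564 1.3282 -1.7610 -0.1460 1.8884 0.7924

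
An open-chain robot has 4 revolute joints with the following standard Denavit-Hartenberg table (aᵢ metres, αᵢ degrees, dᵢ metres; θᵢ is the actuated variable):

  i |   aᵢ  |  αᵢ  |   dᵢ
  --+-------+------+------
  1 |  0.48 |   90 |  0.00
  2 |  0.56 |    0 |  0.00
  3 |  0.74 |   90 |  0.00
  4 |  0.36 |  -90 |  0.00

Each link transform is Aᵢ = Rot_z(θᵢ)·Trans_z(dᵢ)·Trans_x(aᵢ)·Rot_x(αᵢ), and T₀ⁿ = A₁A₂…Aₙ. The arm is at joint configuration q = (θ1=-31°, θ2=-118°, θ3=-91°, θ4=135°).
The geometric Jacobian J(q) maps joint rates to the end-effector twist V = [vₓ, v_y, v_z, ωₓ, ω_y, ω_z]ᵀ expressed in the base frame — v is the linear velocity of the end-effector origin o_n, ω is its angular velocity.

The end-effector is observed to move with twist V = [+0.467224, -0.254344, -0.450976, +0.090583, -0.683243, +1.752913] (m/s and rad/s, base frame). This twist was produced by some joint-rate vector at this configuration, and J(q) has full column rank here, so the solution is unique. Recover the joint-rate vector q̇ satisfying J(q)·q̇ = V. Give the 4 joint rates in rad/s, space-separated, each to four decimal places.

0.9780 0.4290 0.1100 0.8860

o_n = [-0.3090, -0.1113, -0.2591]
J₁: ẑ×o_n = [0.1113, -0.3090, 0.0000], ω = ẑ
J2: z=[-0.5150, -0.8572, 0.0000] o=[0.4114, -0.2472, 0.0000] → [0.2221, -0.1334, -0.6875, -0.5150, -0.8572, 0.0000]
J3: z=[-0.5150, -0.8572, 0.0000] o=[0.1861, -0.1118, -0.4945] → [-0.2017, 0.1212, -0.4246, -0.5150, -0.8572, 0.0000]
J4: z=[0.4156, -0.2497, 0.8746] o=[-0.3687, 0.2215, -0.1357] → [0.3219, 0.1035, -0.1234, 0.4156, -0.2497, 0.8746]
q̇ = J⁺·V = [0.9780, 0.4290, 0.1100, 0.8860]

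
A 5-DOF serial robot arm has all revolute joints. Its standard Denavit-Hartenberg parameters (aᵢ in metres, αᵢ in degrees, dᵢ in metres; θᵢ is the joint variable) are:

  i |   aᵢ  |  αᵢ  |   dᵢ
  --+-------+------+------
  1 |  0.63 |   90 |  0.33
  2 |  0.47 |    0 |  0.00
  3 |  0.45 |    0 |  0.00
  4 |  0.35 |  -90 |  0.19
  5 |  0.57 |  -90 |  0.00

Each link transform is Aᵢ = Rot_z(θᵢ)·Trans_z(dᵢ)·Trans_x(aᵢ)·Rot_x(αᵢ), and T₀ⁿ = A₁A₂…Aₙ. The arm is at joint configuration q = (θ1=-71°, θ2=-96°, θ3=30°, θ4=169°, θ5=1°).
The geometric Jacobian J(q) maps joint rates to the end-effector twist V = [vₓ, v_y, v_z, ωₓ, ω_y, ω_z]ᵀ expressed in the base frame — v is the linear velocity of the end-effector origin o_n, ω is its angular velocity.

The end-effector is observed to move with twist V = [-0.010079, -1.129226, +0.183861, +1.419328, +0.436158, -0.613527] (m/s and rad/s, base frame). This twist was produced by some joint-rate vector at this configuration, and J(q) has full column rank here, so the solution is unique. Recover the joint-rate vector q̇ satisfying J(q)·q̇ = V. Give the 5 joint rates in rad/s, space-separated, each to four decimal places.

o_n = [0.0111, -0.5852, 0.3478]
J₁: ẑ×o_n = [0.5852, 0.0111, -0.0000], ω = ẑ
J2: z=[-0.9455, -0.3256, 0.0000] o=[0.2051, -0.5957, 0.3300] → [-0.0058, 0.0168, -0.0730, -0.9455, -0.3256, 0.0000]
J3: z=[-0.9455, -0.3256, 0.0000] o=[0.1891, -0.5492, -0.1374] → [-0.1580, 0.4588, -0.0239, -0.9455, -0.3256, 0.0000]
J4: z=[-0.9455, -0.3256, 0.0000] o=[0.2487, -0.7223, -0.5485] → [-0.2918, 0.8475, -0.2069, -0.9455, -0.3256, 0.0000]
J5: z=[-0.3172, 0.9213, -0.2250] o=[0.0434, -0.7097, -0.2075] → [0.5396, 0.1834, -0.0097, -0.3172, 0.9213, -0.2250]
q̇ = J⁺·V = [-0.6250, 0.2160, -0.8340, -0.8660, -0.0510]

-0.6250 0.2160 -0.8340 -0.8660 -0.0510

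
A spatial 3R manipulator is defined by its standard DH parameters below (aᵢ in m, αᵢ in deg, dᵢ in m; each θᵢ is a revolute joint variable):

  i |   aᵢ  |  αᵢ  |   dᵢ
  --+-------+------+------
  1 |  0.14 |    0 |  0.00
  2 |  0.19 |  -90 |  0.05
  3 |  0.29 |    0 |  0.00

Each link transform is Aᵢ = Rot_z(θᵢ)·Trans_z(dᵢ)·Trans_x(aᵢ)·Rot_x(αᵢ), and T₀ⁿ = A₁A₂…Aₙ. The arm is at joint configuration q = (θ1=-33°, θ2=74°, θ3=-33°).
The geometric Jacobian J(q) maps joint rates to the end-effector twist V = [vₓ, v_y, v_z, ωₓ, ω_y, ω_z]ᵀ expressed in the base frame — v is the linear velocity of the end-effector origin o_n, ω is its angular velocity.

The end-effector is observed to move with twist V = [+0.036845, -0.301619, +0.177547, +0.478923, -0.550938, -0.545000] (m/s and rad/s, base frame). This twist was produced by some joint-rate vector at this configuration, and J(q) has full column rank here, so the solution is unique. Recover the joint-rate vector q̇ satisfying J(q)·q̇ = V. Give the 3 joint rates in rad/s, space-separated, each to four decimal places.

-0.4070 -0.1380 -0.7300

o_n = [0.4444, 0.2080, 0.2079]
J₁: ẑ×o_n = [-0.2080, 0.4444, 0.0000], ω = ẑ
J2: z=[0.0000, 0.0000, 1.0000] o=[0.1174, -0.0762, 0.0000] → [-0.2842, 0.3270, 0.0000, 0.0000, 0.0000, 1.0000]
J3: z=[-0.6561, 0.7547, 0.0000] o=[0.2608, 0.0484, 0.0500] → [0.1192, 0.1036, -0.2432, -0.6561, 0.7547, 0.0000]
q̇ = J⁺·V = [-0.4070, -0.1380, -0.7300]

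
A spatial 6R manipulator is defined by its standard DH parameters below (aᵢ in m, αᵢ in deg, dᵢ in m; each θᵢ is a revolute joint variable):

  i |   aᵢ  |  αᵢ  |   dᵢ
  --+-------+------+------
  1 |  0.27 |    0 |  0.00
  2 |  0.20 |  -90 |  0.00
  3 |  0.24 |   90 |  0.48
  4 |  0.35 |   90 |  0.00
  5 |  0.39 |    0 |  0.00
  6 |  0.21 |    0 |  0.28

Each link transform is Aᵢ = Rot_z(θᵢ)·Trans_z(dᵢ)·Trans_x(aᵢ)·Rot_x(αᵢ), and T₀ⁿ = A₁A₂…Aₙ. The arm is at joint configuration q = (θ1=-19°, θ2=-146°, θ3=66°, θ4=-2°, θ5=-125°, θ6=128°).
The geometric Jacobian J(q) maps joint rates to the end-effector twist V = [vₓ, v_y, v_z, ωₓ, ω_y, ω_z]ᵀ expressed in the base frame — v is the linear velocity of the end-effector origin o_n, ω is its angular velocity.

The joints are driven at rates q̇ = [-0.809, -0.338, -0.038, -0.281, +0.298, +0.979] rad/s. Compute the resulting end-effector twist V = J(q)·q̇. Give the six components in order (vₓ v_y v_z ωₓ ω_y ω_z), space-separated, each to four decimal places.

o_n = [0.1607, -0.3083, -0.6426]
J₁: ẑ×o_n = [0.3083, 0.1607, -0.0000], ω = ẑ
J2: z=[0.0000, 0.0000, 1.0000] o=[0.2553, -0.0879, 0.0000] → [0.2204, -0.0946, 0.0000, 0.0000, 0.0000, 1.0000]
J3: z=[0.2588, -0.9659, 0.0000] o=[0.0621, -0.1397, 0.0000] → [0.6207, 0.1663, 0.0516, 0.2588, -0.9659, 0.0000]
J4: z=[-0.8824, -0.2364, 0.4067] o=[0.0920, -0.6286, -0.2193] → [-0.0302, -0.3456, -0.2663, -0.8824, -0.2364, 0.4067]
J5: z=[-0.2450, 0.9690, 0.0319] o=[-0.0485, -0.6536, -0.5388] → [-0.1116, -0.0187, -0.2873, -0.2450, 0.9690, 0.0319]
J6: z=[-0.2450, 0.9690, 0.0319] o=[0.3232, -0.5621, -0.4645] → [-0.1806, -0.0488, 0.0953, -0.2450, 0.9690, 0.0319]
V = J·q̇ = [-0.5492, -0.0606, 0.0806, -0.0747, 1.3406, -1.2206]

-0.5492 -0.0606 0.0806 -0.0747 1.3406 -1.2206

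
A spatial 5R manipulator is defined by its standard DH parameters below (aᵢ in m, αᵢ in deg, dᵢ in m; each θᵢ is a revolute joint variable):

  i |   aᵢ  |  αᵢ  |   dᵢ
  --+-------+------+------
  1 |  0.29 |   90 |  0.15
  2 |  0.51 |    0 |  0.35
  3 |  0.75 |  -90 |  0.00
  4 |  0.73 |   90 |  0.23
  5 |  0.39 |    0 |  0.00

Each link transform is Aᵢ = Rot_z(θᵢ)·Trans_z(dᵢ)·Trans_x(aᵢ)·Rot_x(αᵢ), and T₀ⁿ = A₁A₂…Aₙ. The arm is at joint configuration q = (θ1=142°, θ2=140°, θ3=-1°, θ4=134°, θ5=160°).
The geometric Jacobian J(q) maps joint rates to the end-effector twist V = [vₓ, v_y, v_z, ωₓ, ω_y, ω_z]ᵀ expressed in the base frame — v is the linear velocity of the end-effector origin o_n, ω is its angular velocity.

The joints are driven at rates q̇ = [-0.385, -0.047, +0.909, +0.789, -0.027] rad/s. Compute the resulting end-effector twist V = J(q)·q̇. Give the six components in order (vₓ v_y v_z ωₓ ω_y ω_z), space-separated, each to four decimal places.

-0.1173 -0.0079 -0.6552 0.9386 0.3844 -0.9932

o_n = [0.6176, -0.3702, 0.5299]
J₁: ẑ×o_n = [0.3702, 0.6176, -0.0000], ω = ẑ
J2: z=[0.6157, 0.7880, 0.0000] o=[-0.2285, 0.1785, 0.1500] → [0.2994, -0.2339, -1.0045, 0.6157, 0.7880, 0.0000]
J3: z=[0.6157, 0.7880, 0.0000] o=[0.2948, 0.2138, 0.4778] → [0.0411, -0.0321, -0.6139, 0.6157, 0.7880, 0.0000]
J4: z=[0.5170, -0.4039, -0.7547] o=[0.7409, -0.1347, 0.9699] → [-0.0000, 0.3205, -0.1716, 0.5170, -0.4039, -0.7547]
J5: z=[0.0001, -0.8816, 0.4719] o=[0.2349, -0.4057, 0.4636] → [-0.0753, 0.1806, 0.3374, 0.0001, -0.8816, 0.4719]
V = J·q̇ = [-0.1173, -0.0079, -0.6552, 0.9386, 0.3844, -0.9932]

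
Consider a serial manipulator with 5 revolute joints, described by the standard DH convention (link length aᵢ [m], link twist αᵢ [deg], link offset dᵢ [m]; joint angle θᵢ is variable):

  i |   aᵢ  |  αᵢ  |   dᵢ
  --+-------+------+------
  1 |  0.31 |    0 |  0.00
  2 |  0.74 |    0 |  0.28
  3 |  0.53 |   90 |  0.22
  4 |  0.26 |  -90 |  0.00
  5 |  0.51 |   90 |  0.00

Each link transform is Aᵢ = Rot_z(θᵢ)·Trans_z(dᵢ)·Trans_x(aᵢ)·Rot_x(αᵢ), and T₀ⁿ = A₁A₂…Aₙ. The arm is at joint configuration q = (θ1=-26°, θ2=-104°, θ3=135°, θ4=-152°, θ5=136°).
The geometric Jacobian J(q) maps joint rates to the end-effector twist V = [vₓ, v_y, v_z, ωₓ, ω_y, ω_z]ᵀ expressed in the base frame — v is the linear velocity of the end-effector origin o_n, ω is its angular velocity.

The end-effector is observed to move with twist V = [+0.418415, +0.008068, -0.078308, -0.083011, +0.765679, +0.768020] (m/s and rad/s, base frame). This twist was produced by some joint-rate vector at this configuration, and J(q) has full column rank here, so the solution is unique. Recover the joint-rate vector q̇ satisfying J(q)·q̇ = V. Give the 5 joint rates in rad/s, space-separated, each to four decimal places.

0.3510 0.7860 -0.3990 -0.7700 -0.0340

o_n = [0.3941, -0.2954, 0.5502]
J₁: ẑ×o_n = [0.2954, 0.3941, -0.0000], ω = ẑ
J2: z=[0.0000, 0.0000, 1.0000] o=[0.2786, -0.1359, 0.0000] → [0.1595, 0.1154, -0.0000, 0.0000, 0.0000, 1.0000]
J3: z=[0.0000, 0.0000, 1.0000] o=[-0.1970, -0.7028, 0.2800] → [-0.4073, 0.5911, 0.0000, 0.0000, 0.0000, 1.0000]
J4: z=[0.0872, -0.9962, 0.0000] o=[0.3309, -0.6566, 0.5000] → [-0.0500, -0.0044, 0.0944, 0.0872, -0.9962, 0.0000]
J5: z=[0.4677, 0.0409, -0.8829] o=[0.1023, -0.6766, 0.3779] → [0.3436, -0.3382, 0.1663, 0.4677, 0.0409, -0.8829]
q̇ = J⁺·V = [0.3510, 0.7860, -0.3990, -0.7700, -0.0340]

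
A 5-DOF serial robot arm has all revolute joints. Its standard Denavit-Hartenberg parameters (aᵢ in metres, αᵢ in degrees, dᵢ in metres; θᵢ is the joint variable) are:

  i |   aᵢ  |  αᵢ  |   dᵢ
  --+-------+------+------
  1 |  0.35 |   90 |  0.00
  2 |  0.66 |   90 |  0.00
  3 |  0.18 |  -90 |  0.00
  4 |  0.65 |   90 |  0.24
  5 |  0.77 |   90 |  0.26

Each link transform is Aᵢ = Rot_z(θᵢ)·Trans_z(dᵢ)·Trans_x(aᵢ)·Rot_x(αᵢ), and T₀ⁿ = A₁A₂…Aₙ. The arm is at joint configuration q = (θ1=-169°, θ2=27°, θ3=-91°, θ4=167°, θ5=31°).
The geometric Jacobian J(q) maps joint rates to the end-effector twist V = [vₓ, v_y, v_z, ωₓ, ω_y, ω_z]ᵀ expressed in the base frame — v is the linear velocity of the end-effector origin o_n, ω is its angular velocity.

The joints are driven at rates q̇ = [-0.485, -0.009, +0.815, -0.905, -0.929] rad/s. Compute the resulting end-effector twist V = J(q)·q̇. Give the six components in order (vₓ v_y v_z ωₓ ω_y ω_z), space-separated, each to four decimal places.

o_n = [-1.4450, 0.7650, 1.0851]
J₁: ẑ×o_n = [-0.7650, -1.4450, 0.0000], ω = ẑ
J2: z=[-0.1908, 0.9816, 0.0000] o=[-0.3436, -0.0668, 0.0000] → [1.0652, 0.2070, 0.9225, -0.1908, 0.9816, 0.0000]
J3: z=[-0.4456, -0.0866, -0.8910] o=[-0.9208, -0.1790, 0.2996] → [0.7731, 0.8171, -0.4661, -0.4456, -0.0866, -0.8910]
J4: z=[-0.8712, -0.1871, 0.4539] o=[-0.8837, -0.3551, 0.2982] → [-0.6557, 0.4307, -1.0809, -0.8712, -0.1871, 0.4539]
J5: z=[0.4806, -0.1357, 0.8664] o=[-1.1582, 0.2324, 0.5424] → [-0.5351, -0.5093, 0.2170, 0.4806, -0.1357, 0.8664]
V = J·q̇ = [2.0820, 1.4483, 0.3884, -0.0195, 0.2160, -2.4268]

2.0820 1.4483 0.3884 -0.0195 0.2160 -2.4268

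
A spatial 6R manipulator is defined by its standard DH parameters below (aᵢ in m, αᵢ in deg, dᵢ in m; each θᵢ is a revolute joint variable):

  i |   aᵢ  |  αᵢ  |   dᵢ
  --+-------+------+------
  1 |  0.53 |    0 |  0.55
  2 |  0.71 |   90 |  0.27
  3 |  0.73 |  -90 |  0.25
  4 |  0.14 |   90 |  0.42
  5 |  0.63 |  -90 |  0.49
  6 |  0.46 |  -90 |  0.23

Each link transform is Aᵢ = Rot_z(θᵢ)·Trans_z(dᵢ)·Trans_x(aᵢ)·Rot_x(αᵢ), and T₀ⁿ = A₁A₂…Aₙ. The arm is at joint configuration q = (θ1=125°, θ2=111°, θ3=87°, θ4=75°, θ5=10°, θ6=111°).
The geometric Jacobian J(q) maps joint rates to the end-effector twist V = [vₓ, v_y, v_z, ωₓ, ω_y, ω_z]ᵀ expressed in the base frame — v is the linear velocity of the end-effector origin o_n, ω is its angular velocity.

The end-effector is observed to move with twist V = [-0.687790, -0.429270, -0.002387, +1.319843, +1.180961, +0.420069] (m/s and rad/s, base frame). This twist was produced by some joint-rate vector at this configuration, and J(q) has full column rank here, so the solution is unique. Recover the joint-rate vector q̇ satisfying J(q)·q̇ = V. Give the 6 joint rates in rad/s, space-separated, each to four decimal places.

o_n = [-0.0955, 0.2543, 1.7897]
J₁: ẑ×o_n = [-0.2543, -0.0955, 0.0000], ω = ẑ
J2: z=[0.0000, 0.0000, 1.0000] o=[-0.3040, 0.4342, 0.5500] → [0.1799, 0.2085, -0.0000, 0.0000, 0.0000, 1.0000]
J3: z=[-0.8290, 0.5592, 0.0000] o=[-0.7010, -0.1545, 0.8200] → [0.5423, 0.8039, -0.6775, -0.8290, 0.5592, 0.0000]
J4: z=[0.5584, 0.8279, 0.0523] o=[-0.9296, -0.0463, 1.5490] → [0.1836, -0.0908, -0.5227, 0.5584, 0.8279, 0.0523]
J5: z=[-0.2428, 0.1028, 0.9646] o=[-0.5841, 0.2242, 1.6072] → [-0.0102, 0.5156, -0.0575, -0.2428, 0.1028, 0.9646]
J6: z=[0.4122, 0.9111, 0.0067] o=[-0.1498, 0.0231, 2.2459] → [-0.4171, 0.1884, 0.0458, 0.4122, 0.9111, 0.0067]
q̇ = J⁺·V = [0.4530, -0.1840, -0.6080, 0.8580, 0.1040, 0.8780]

0.4530 -0.1840 -0.6080 0.8580 0.1040 0.8780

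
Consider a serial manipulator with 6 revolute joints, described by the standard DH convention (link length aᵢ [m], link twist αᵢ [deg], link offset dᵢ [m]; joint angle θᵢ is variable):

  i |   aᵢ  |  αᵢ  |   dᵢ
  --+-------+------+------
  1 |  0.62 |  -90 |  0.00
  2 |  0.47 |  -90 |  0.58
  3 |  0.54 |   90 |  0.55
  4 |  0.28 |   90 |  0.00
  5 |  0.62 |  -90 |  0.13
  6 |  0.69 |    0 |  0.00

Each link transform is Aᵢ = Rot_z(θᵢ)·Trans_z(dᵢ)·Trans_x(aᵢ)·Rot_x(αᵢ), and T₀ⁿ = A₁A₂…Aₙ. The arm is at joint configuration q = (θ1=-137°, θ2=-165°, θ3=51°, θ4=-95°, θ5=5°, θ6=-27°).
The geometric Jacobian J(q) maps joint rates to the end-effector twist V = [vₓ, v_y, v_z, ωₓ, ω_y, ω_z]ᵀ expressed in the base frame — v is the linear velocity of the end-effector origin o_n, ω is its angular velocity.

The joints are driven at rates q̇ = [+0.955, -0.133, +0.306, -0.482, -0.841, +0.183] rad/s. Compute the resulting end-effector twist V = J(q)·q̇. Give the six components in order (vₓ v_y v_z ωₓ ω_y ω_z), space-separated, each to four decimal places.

o_n = [0.5556, -0.4028, -0.7466]
J₁: ẑ×o_n = [0.4028, 0.5556, -0.0000], ω = ẑ
J2: z=[0.6820, -0.7314, 0.0000] o=[-0.4534, -0.4228, 0.0000] → [0.5460, 0.5092, 0.7516, 0.6820, -0.7314, 0.0000]
J3: z=[-0.1893, -0.1765, 0.9659] o=[0.2741, -0.5374, 0.1216] → [0.0233, 0.1075, 0.0242, -0.1893, -0.1765, 0.9659]
J4: z=[0.9782, 0.0517, 0.2011] o=[0.1239, -0.1037, 0.7409] → [-0.0167, 1.5419, -0.3149, 0.9782, 0.0517, 0.2011]
J5: z=[0.0686, -0.9946, -0.0781] o=[0.1788, -0.0785, 0.4675] → [1.1822, 0.0539, 0.3525, 0.0686, -0.9946, -0.0781]
J6: z=[0.9574, 0.0436, 0.2855] o=[0.3616, -0.1493, -0.1349] → [0.0457, 0.6410, -0.2512, 0.9574, 0.0436, 0.2855]
V = J·q̇ = [-0.6586, -0.1754, -0.2832, -0.5026, 0.8628, 1.2715]

-0.6586 -0.1754 -0.2832 -0.5026 0.8628 1.2715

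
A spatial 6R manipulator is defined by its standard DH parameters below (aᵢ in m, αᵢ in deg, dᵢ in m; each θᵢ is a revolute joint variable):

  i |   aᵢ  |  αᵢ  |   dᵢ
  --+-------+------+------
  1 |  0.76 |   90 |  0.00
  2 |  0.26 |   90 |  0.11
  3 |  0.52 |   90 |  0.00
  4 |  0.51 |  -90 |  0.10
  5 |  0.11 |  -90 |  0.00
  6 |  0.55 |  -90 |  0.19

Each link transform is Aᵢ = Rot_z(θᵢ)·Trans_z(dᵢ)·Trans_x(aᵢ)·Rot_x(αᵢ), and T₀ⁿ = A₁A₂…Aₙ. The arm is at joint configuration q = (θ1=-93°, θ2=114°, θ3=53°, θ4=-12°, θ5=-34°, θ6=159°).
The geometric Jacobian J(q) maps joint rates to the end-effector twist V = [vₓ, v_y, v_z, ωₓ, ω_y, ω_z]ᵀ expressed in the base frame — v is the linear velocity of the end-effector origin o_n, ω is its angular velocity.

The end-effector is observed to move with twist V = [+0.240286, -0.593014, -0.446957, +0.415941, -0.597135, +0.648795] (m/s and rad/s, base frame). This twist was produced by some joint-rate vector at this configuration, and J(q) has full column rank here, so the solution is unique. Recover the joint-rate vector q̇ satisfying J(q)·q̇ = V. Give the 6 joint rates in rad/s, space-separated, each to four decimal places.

o_n = [-0.8992, -0.2852, 0.3436]
J₁: ẑ×o_n = [0.2852, -0.8992, 0.0000], ω = ẑ
J2: z=[-0.9986, 0.0523, 0.0000] o=[-0.0398, -0.7590, 0.0000] → [0.0180, 0.3431, -0.4281, -0.9986, 0.0523, 0.0000]
J3: z=[-0.0478, -0.9123, 0.4067] o=[-0.1441, -0.6476, 0.2375] → [-0.2442, -0.3021, -0.7062, -0.0478, -0.9123, 0.4067]
J4: z=[0.6180, 0.2929, 0.7296] o=[-0.5521, -0.4987, 0.5234] → [-0.2085, -0.1421, 0.2336, 0.6180, 0.2929, 0.7296]
J5: z=[-0.2099, -0.8328, 0.5122] o=[-0.8767, -0.2299, 0.8275] → [0.4313, -0.1131, -0.0071, -0.2099, -0.8328, 0.5122]
J6: z=[-0.9360, 0.0198, -0.3514] o=[-0.9078, -0.1691, 0.9137] → [-0.0521, -0.5367, 0.1085, -0.9360, 0.0198, -0.3514]
q̇ = J⁺·V = [0.8410, -0.3280, 0.5020, -0.7330, -0.1250, -0.5760]

0.8410 -0.3280 0.5020 -0.7330 -0.1250 -0.5760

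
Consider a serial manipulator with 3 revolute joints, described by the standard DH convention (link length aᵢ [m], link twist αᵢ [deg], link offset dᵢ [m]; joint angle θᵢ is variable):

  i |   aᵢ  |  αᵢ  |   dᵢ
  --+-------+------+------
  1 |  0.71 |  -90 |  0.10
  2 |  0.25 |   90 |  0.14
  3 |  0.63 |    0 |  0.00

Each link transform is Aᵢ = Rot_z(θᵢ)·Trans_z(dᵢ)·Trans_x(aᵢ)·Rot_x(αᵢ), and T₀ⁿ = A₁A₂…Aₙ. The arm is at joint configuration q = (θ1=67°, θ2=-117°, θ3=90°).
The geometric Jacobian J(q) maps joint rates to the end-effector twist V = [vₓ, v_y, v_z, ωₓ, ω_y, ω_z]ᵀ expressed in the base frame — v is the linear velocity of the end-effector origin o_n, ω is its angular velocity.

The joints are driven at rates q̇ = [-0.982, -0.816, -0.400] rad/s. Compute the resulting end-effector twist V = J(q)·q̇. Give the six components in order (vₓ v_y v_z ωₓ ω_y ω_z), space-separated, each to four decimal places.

0.7189 0.1945 0.1319 0.8904 0.0092 -0.8004

o_n = [-0.4757, 0.8499, 0.3228]
J₁: ẑ×o_n = [-0.8499, -0.4757, 0.0000], ω = ẑ
J2: z=[-0.9205, 0.3907, 0.0000] o=[0.2774, 0.6536, 0.1000] → [0.0870, 0.2050, 0.1135, -0.9205, 0.3907, 0.0000]
J3: z=[-0.3481, -0.8202, -0.4540] o=[0.1042, 0.6038, 0.3228] → [0.1118, 0.2633, -0.5613, -0.3481, -0.8202, -0.4540]
V = J·q̇ = [0.7189, 0.1945, 0.1319, 0.8904, 0.0092, -0.8004]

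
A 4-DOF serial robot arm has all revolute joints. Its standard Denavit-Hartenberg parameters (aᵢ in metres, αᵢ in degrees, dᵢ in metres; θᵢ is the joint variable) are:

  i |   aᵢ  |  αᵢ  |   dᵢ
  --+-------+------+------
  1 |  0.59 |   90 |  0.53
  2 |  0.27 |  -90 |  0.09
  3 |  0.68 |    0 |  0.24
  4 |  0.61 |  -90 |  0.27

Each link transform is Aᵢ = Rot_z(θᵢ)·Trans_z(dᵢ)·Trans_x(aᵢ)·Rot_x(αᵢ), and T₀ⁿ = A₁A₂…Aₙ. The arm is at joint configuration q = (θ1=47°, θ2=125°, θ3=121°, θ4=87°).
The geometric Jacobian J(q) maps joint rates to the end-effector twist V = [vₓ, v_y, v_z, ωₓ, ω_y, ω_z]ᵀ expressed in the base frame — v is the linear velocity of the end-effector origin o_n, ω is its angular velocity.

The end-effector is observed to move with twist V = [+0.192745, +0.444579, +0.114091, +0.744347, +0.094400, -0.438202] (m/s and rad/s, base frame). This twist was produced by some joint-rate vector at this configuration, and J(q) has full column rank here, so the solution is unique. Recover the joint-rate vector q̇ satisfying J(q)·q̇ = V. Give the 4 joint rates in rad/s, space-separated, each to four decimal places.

o_n = [0.2085, 0.5264, -0.2694]
J₁: ẑ×o_n = [-0.5264, 0.2085, 0.0000], ω = ẑ
J2: z=[0.7314, -0.6820, 0.0000] o=[0.4024, 0.4315, 0.5300] → [0.5452, 0.5847, -0.0628, 0.7314, -0.6820, 0.0000]
J3: z=[-0.5587, -0.5991, -0.5736] o=[0.3626, 0.2569, 0.7512] → [0.7660, -0.4818, -0.2429, -0.5587, -0.5991, -0.5736]
J4: z=[-0.5587, -0.5991, -0.5736] o=[-0.0608, 0.6575, 0.3266] → [0.2819, -0.4875, 0.2346, -0.5587, -0.5991, -0.5736]
q̇ = J⁺·V = [-0.8420, 0.4800, -0.6480, -0.0560]

-0.8420 0.4800 -0.6480 -0.0560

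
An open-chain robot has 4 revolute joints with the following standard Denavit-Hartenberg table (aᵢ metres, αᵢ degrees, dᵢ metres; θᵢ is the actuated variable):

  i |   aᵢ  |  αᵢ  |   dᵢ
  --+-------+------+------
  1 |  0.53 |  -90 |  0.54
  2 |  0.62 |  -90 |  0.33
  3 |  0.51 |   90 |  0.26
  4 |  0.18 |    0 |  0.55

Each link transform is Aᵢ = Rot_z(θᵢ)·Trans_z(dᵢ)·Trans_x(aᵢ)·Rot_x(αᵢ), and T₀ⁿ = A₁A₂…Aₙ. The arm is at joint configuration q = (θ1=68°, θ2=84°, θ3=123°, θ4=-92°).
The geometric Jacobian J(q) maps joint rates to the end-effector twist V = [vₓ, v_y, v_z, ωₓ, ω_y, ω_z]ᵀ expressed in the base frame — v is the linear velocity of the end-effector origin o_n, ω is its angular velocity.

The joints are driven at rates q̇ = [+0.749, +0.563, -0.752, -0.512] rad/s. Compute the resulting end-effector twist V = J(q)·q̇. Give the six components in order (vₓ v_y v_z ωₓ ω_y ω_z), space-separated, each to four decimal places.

-0.6123 0.1351 -0.5928 -0.5172 0.9672 1.2547

o_n = [0.5638, 0.3489, -0.2709]
J₁: ẑ×o_n = [-0.3489, 0.5638, 0.0000], ω = ẑ
J2: z=[-0.9272, 0.3746, 0.0000] o=[0.1985, 0.4914, 0.5400] → [-0.3038, -0.7518, -0.0047, -0.9272, 0.3746, 0.0000]
J3: z=[-0.3726, -0.9221, -0.1045] o=[-0.0832, 0.6751, -0.0766] → [0.1450, -0.1400, 0.7180, -0.3726, -0.9221, -0.1045]
J4: z=[0.5378, -0.1227, -0.8341] o=[0.2057, 0.2482, 0.1725] → [0.1384, -0.0602, 0.0981, 0.5378, -0.1227, -0.8341]
V = J·q̇ = [-0.6123, 0.1351, -0.5928, -0.5172, 0.9672, 1.2547]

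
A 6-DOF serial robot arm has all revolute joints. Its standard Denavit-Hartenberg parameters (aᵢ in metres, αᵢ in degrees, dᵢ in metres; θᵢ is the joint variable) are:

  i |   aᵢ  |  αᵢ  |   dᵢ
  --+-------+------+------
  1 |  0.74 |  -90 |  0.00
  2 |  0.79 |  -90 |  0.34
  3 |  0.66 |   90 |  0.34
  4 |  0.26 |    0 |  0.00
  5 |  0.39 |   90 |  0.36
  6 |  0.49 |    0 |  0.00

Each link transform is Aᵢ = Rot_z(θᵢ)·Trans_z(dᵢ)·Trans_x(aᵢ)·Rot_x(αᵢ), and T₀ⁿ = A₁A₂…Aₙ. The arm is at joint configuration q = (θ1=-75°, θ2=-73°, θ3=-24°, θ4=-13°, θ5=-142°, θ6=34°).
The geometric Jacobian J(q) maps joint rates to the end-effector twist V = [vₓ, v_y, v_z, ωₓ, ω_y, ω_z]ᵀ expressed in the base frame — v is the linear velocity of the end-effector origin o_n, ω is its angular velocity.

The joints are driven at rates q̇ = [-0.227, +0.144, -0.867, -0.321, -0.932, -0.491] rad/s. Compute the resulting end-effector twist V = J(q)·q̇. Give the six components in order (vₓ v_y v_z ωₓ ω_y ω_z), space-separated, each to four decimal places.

o_n = [1.1946, -0.6056, 0.6924]
J₁: ẑ×o_n = [0.6056, 1.1946, -0.0000], ω = ẑ
J2: z=[0.9659, 0.2588, 0.0000] o=[0.1915, -0.7148, 0.0000] → [0.1792, -0.6688, -0.1542, 0.9659, 0.2588, 0.0000]
J3: z=[0.2475, -0.9237, -0.2924] o=[0.5797, -0.8499, 0.7555] → [0.1296, -0.1642, 0.6285, 0.2475, -0.9237, -0.2924]
J4: z=[0.8516, 0.3513, -0.3890] o=[0.9688, -1.2648, 1.2327] → [0.0666, 0.3722, 0.4820, 0.8516, 0.3513, -0.3890]
J5: z=[0.8516, 0.3513, -0.3890] o=[1.0714, -1.2494, 1.4711] → [-0.0231, 0.6152, 0.5050, 0.8516, 0.3513, -0.3890]
J6: z=[0.0291, -0.7726, -0.6342] o=[1.1739, -0.9167, 1.0705] → [0.4894, -0.0022, 0.0251, 0.0291, -0.7726, -0.6342]
V = J·q̇ = [-0.4642, -0.9169, -1.2047, -1.1569, 0.7773, 0.8252]

-0.4642 -0.9169 -1.2047 -1.1569 0.7773 0.8252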